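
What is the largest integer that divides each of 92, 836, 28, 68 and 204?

92 = 2² · 23; 836 = 2² · 11 · 19; 28 = 2² · 7; 68 = 2² · 17; 204 = 2² · 3 · 17
gcd takes min exponent of each prime: 2² = 4

4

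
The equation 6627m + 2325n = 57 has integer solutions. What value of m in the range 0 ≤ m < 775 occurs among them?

541

Euclid: 6627 = 2·2325 + 1977; 2325 = 1·1977 + 348; 1977 = 5·348 + 237; 348 = 1·237 + 111; 237 = 2·111 + 15; 111 = 7·15 + 6; 15 = 2·6 + 3; 6 = 2·3 + 0 → gcd = 3; 57 = 3·19.
Back-substitution yields 6627·(314) + 2325·(-895) = 3, so one solution is m = 314·19 = 5966, n = -895·19 = -17005.
Solutions in m differ by 2325/3 = 775; the one in [0, 775) is 5966 mod 775 = 541.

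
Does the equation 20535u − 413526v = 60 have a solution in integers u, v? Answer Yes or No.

Yes

By Bézout, 20535u − 413526v = 60 has integer solutions iff gcd(20535, 413526) | 60.
Euclid: 413526 = 20·20535 + 2826; 20535 = 7·2826 + 753; 2826 = 3·753 + 567; 753 = 1·567 + 186; 567 = 3·186 + 9; 186 = 20·9 + 6; 9 = 1·6 + 3; 6 = 2·3 + 0. gcd = 3; 60 mod 3 = 0. Yes.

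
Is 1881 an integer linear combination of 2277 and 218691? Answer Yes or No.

Yes

By Bézout, 2277m − 218691n = 1881 has integer solutions iff gcd(2277, 218691) | 1881.
Euclid: 218691 = 96·2277 + 99; 2277 = 23·99 + 0. gcd = 99; 1881 mod 99 = 0. Yes.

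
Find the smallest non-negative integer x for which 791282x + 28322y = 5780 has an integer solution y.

13

Reduce mod 28322: 791282x ≡ 5780 (mod 28322). With g = gcd(791282, 28322) = 578 dividing 5780, divide through: 1369x ≡ 10 (mod 49).
Since gcd(1369, 49) = 1, x ≡ 10·(1369)⁻¹ ≡ 13 (mod 49). Smallest non-negative: 13.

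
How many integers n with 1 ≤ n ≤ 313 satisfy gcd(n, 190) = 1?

120

Prime factors of 190: 2, 5, 19. Count integers ≤ 313 divisible by none of them.
By inclusion–exclusion: 313 − ⌊313/2⌋ − ⌊313/5⌋ − ⌊313/19⌋ + ⌊313/10⌋ + ⌊313/38⌋ + ⌊313/95⌋ − ⌊313/190⌋ = 120.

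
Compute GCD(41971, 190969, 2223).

gcd(41971, 190969): 190969 = 4·41971 + 23085; 41971 = 1·23085 + 18886; 23085 = 1·18886 + 4199; 18886 = 4·4199 + 2090; 4199 = 2·2090 + 19; 2090 = 110·19 + 0 → 19
gcd(19, 2223): 2223 = 117·19 + 0 → 19

19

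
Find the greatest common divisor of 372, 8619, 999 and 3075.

gcd(372, 8619): 8619 = 23·372 + 63; 372 = 5·63 + 57; 63 = 1·57 + 6; 57 = 9·6 + 3; 6 = 2·3 + 0 → 3
gcd(3, 999): 999 = 333·3 + 0 → 3
gcd(3, 3075): 3075 = 1025·3 + 0 → 3

3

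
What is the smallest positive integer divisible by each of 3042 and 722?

1098162

gcd first: 3042 = 4·722 + 154; 722 = 4·154 + 106; 154 = 1·106 + 48; 106 = 2·48 + 10; 48 = 4·10 + 8; 10 = 1·8 + 2; 8 = 4·2 + 0 → gcd = 2
lcm = 3042·722/gcd = 2196324/2 = 1098162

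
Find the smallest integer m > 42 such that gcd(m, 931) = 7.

56

gcd(m, 931) = 7 forces 7 | m; write m = 7s. Then gcd(7s, 7·133) = 7·gcd(s, 133), so need gcd(s, 133) = 1.
7s > 42 gives s ≥ 7. The least s ≥ 7 coprime to 133 is 8, so m = 7·8 = 56.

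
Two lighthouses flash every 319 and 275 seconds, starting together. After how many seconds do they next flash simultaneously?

319 = 11 · 29; 275 = 5² · 11
max exponents: 5² · 11 · 29 = 7975

7975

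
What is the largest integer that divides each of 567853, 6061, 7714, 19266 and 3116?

19

567853 = 11² · 13 · 19²; 6061 = 11 · 19 · 29; 7714 = 2 · 7 · 19 · 29; 19266 = 2 · 3 · 13² · 19; 3116 = 2² · 19 · 41
gcd takes min exponent of each prime: 19 = 19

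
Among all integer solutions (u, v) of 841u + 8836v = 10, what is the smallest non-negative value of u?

3194

Reduce mod 8836: 841u ≡ 10 (mod 8836). With g = gcd(841, 8836) = 1 dividing 10, divide through: 841u ≡ 10 (mod 8836).
Since gcd(841, 8836) = 1, u ≡ 10·(841)⁻¹ ≡ 3194 (mod 8836). Smallest non-negative: 3194.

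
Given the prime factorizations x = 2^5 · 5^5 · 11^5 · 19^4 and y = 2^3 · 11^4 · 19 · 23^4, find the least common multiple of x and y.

587339451982801100000

max exponent per prime: 2^5 · 5^5 · 11^5 · 19^4 · 23^4 = 587339451982801100000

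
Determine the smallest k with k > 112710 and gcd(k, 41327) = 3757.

116467

41327 = 3757·11. Any k with gcd(k, 41327) = 3757 is a multiple of 3757, say 3757s, with s coprime to 11.
Need s > 112710/3757, so s ≥ 31. First s ≥ 31 with gcd(s, 11) = 1 is s = 31. Thus k = 3757·31 = 116467.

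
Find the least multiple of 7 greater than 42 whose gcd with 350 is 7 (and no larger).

49

350 = 7·50. Any x with gcd(x, 350) = 7 is a multiple of 7, say 7s, with s coprime to 50.
Need s > 42/7, so s ≥ 7. First s ≥ 7 with gcd(s, 50) = 1 is s = 7. Thus x = 7·7 = 49.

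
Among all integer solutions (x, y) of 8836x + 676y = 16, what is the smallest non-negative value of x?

gcd(8836, 676) = 4 (Euclid: 8836 = 13·676 + 48; 676 = 14·48 + 4; 48 = 12·4 + 0), and 4 | 16.
Extended Euclid: 8836·(-14) + 676·(183) = 4. Scale by 4: x₀ = -56.
General solution x = x₀ + 169t; reducing mod 169 gives x = 113 (and y = -1477).

113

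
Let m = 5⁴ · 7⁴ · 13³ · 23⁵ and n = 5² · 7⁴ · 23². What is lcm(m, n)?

21219806259981875

max exponent per prime: 5⁴ · 7⁴ · 13³ · 23⁵ = 21219806259981875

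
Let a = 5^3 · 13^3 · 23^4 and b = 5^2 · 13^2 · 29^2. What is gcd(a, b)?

4225

min exponent per shared prime: 5^2 · 13^2 = 4225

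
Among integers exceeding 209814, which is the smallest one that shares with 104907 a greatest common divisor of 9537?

Multiples of 9537 above 209814: 9537·23, 9537·24, … . Need the cofactor coprime to 104907/9537 = 11.
Checking s = 23, 24, … the first with gcd(s, 11) = 1 is s = 23, giving 219351.

219351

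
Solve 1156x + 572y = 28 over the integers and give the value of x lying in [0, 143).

gcd(1156, 572) = 4 (Euclid: 1156 = 2·572 + 12; 572 = 47·12 + 8; 12 = 1·8 + 4; 8 = 2·4 + 0), and 4 | 28.
Extended Euclid: 1156·(48) + 572·(-97) = 4. Scale by 7: x₀ = 336.
General solution x = x₀ + 143t; reducing mod 143 gives x = 50 (and y = -101).

50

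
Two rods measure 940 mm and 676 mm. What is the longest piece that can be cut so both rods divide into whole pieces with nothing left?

940 = 2² · 5 · 47
676 = 2² · 13²
Common: 2² = 4

4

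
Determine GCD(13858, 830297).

13858 = 2 · 13² · 41
830297 = 13² · 17³
Common: 13² = 169

169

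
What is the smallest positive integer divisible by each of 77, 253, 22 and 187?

60214

77 = 7 · 11; 253 = 11 · 23; 22 = 2 · 11; 187 = 11 · 17
lcm takes max exponent of each prime: 2 · 7 · 11 · 17 · 23 = 60214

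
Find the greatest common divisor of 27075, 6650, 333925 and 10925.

475

gcd(27075, 6650): 27075 = 4·6650 + 475; 6650 = 14·475 + 0 → 475
gcd(475, 333925): 333925 = 703·475 + 0 → 475
gcd(475, 10925): 10925 = 23·475 + 0 → 475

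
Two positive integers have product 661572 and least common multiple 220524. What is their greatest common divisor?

gcd·lcm = product, so gcd = 661572/220524 = 3.

3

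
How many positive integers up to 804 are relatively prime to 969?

478

Prime factors of 969: 3, 17, 19. Count integers ≤ 804 divisible by none of them.
By inclusion–exclusion: 804 − ⌊804/3⌋ − ⌊804/17⌋ − ⌊804/19⌋ + ⌊804/51⌋ + ⌊804/57⌋ + ⌊804/323⌋ − ⌊804/969⌋ = 478.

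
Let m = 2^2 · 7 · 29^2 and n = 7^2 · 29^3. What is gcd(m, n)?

5887

min exponent per shared prime: 7 · 29^2 = 5887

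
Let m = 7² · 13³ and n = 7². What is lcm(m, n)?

max exponent per prime: 7² · 13³ = 107653

107653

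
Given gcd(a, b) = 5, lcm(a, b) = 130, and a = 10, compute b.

a·b = gcd·lcm = 5·130 = 650, so b = 650/10 = 65.

65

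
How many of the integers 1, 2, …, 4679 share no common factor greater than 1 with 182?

1852

Prime factors of 182: 2, 7, 13. Count integers ≤ 4679 divisible by none of them.
By inclusion–exclusion: 4679 − ⌊4679/2⌋ − ⌊4679/7⌋ − ⌊4679/13⌋ + ⌊4679/14⌋ + ⌊4679/26⌋ + ⌊4679/91⌋ − ⌊4679/182⌋ = 1852.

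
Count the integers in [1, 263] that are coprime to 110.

96

Prime factors of 110: 2, 5, 11. Count integers ≤ 263 divisible by none of them.
By inclusion–exclusion: 263 − ⌊263/2⌋ − ⌊263/5⌋ − ⌊263/11⌋ + ⌊263/10⌋ + ⌊263/22⌋ + ⌊263/55⌋ − ⌊263/110⌋ = 96.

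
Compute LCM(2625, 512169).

64021125

gcd first: 512169 = 195·2625 + 294; 2625 = 8·294 + 273; 294 = 1·273 + 21; 273 = 13·21 + 0 → gcd = 21
lcm = 2625·512169/gcd = 1344443625/21 = 64021125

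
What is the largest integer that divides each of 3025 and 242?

121

3025 = 5² · 11²
242 = 2 · 11²
Common: 11² = 121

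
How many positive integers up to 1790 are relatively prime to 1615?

1276

1615 = 5·17·19. Inclusion–exclusion on these primes:
1790 − ⌊1790/5⌋ − ⌊1790/17⌋ − ⌊1790/19⌋ + ⌊1790/85⌋ + ⌊1790/95⌋ + ⌊1790/323⌋ − ⌊1790/1615⌋ = 1276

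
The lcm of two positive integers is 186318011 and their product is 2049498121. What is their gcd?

11

gcd·lcm = product, so gcd = 2049498121/186318011 = 11.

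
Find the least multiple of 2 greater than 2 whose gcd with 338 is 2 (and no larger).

4

338 = 2·169. Any t with gcd(t, 338) = 2 is a multiple of 2, say 2s, with s coprime to 169.
Need s > 2/2, so s ≥ 2. First s ≥ 2 with gcd(s, 169) = 1 is s = 2. Thus t = 2·2 = 4.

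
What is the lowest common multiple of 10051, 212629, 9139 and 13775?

39224846405225

lcm(10051, 212629) = 10051·212629/gcd = 2137134079/19 = 112480741
lcm(112480741, 9139) = 112480741·9139/gcd = 1027961491999/19 = 54103236421
lcm(54103236421, 13775) = 54103236421·13775/gcd = 745272081699275/19 = 39224846405225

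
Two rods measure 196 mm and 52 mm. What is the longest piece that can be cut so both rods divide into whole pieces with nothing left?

Euclid: 196 = 3·52 + 40; 52 = 1·40 + 12; 40 = 3·12 + 4; 12 = 3·4 + 0. Last nonzero remainder: 4.

4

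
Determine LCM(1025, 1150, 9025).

17021150

1025 = 5² · 41; 1150 = 2 · 5² · 23; 9025 = 5² · 19²
lcm takes max exponent of each prime: 2 · 5² · 19² · 23 · 41 = 17021150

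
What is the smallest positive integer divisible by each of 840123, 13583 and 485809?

66375597861

840123 = 3² · 17³ · 19; 13583 = 17² · 47; 485809 = 17² · 41²
lcm takes max exponent of each prime: 3² · 17³ · 19 · 41² · 47 = 66375597861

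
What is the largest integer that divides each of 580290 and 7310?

580290 = 2 · 3 · 5 · 23 · 29²
7310 = 2 · 5 · 17 · 43
Common: 2 · 5 = 10

10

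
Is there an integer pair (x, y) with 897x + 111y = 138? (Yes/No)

Yes

By Bézout, 897x + 111y = 138 has integer solutions iff gcd(897, 111) | 138.
Euclid: 897 = 8·111 + 9; 111 = 12·9 + 3; 9 = 3·3 + 0. gcd = 3; 138 mod 3 = 0. Yes.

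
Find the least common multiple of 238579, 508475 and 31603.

lcm(238579, 508475) = 238579·508475/gcd = 121311457025/11 = 11028314275
lcm(11028314275, 31603) = 11028314275·31603/gcd = 348527816032825/11 = 31684346912075

31684346912075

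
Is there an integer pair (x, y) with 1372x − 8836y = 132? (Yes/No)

Yes

gcd(1372, 8836): 8836 = 6·1372 + 604; 1372 = 2·604 + 164; 604 = 3·164 + 112; 164 = 1·112 + 52; 112 = 2·52 + 8; 52 = 6·8 + 4; 8 = 2·4 + 0 → 4
4 divides 132, so a solution exists.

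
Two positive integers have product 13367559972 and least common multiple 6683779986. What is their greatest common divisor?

From gcd × lcm = ab: gcd = 13367559972 / 6683779986 = 2.

2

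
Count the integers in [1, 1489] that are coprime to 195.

734

Prime factors of 195: 3, 5, 13. Count integers ≤ 1489 divisible by none of them.
By inclusion–exclusion: 1489 − ⌊1489/3⌋ − ⌊1489/5⌋ − ⌊1489/13⌋ + ⌊1489/15⌋ + ⌊1489/39⌋ + ⌊1489/65⌋ − ⌊1489/195⌋ = 734.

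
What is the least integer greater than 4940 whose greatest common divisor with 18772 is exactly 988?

gcd(k, 18772) = 988 forces 988 | k; write k = 988s. Then gcd(988s, 988·19) = 988·gcd(s, 19), so need gcd(s, 19) = 1.
988s > 4940 gives s ≥ 6. The least s ≥ 6 coprime to 19 is 6, so k = 988·6 = 5928.

5928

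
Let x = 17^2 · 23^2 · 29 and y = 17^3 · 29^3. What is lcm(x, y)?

63386450053

max exponent per prime: 17^3 · 23^2 · 29^3 = 63386450053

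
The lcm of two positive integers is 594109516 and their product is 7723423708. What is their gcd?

gcd·lcm = product, so gcd = 7723423708/594109516 = 13.

13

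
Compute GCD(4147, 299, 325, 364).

4147 = 11 · 13 · 29; 299 = 13 · 23; 325 = 5² · 13; 364 = 2² · 7 · 13
gcd takes min exponent of each prime: 13 = 13

13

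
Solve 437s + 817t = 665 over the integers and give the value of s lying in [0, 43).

Reduce mod 817: 437s ≡ 665 (mod 817). With g = gcd(437, 817) = 19 dividing 665, divide through: 23s ≡ 35 (mod 43).
Since gcd(23, 43) = 1, s ≡ 35·(23)⁻¹ ≡ 9 (mod 43). Smallest non-negative: 9.

9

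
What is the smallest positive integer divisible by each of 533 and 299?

12259

gcd first: 533 = 1·299 + 234; 299 = 1·234 + 65; 234 = 3·65 + 39; 65 = 1·39 + 26; 39 = 1·26 + 13; 26 = 2·13 + 0 → gcd = 13
lcm = 533·299/gcd = 159367/13 = 12259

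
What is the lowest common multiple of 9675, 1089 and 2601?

338325075

lcm(9675, 1089) = 9675·1089/gcd = 10536075/9 = 1170675
lcm(1170675, 2601) = 1170675·2601/gcd = 3044925675/9 = 338325075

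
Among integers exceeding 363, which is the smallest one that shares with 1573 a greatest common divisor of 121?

484

gcd(x, 1573) = 121 forces 121 | x; write x = 121s. Then gcd(121s, 121·13) = 121·gcd(s, 13), so need gcd(s, 13) = 1.
121s > 363 gives s ≥ 4. The least s ≥ 4 coprime to 13 is 4, so x = 121·4 = 484.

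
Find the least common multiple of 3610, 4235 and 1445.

883666630

lcm(3610, 4235) = 3610·4235/gcd = 15288350/5 = 3057670
lcm(3057670, 1445) = 3057670·1445/gcd = 4418333150/5 = 883666630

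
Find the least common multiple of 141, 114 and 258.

230394

141 = 3 · 47; 114 = 2 · 3 · 19; 258 = 2 · 3 · 43
lcm takes max exponent of each prime: 2 · 3 · 19 · 43 · 47 = 230394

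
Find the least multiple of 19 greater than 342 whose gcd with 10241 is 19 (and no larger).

gcd(m, 10241) = 19 forces 19 | m; write m = 19s. Then gcd(19s, 19·539) = 19·gcd(s, 539), so need gcd(s, 539) = 1.
19s > 342 gives s ≥ 19. The least s ≥ 19 coprime to 539 is 19, so m = 19·19 = 361.

361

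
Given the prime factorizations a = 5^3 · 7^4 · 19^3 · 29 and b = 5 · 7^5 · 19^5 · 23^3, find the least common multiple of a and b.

1835480283784224875

max exponent per prime: 5^3 · 7^5 · 19^5 · 23^3 · 29 = 1835480283784224875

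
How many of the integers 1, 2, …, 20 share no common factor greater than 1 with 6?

7

Prime factors of 6: 2, 3. Count integers ≤ 20 divisible by none of them.
By inclusion–exclusion: 20 − ⌊20/2⌋ − ⌊20/3⌋ + ⌊20/6⌋ = 7.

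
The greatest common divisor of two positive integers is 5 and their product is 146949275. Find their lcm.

Since gcd(a,b)·lcm(a,b) = ab, lcm = 146949275/5 = 29389855.

29389855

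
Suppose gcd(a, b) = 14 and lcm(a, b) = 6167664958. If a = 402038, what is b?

214774

Using ab = gcd(a,b)·lcm(a,b) = 14·6167664958 = 86347309412, we get b = 86347309412/402038 = 214774.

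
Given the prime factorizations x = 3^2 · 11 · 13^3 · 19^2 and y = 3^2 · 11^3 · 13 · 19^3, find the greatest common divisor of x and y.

464607

min exponent per shared prime: 3^2 · 11 · 13 · 19^2 = 464607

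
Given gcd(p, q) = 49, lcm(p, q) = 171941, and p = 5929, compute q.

p·q = gcd·lcm = 49·171941 = 8425109, so q = 8425109/5929 = 1421.

1421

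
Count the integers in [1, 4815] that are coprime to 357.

2590

Prime factors of 357: 3, 7, 17. Count integers ≤ 4815 divisible by none of them.
By inclusion–exclusion: 4815 − ⌊4815/3⌋ − ⌊4815/7⌋ − ⌊4815/17⌋ + ⌊4815/21⌋ + ⌊4815/51⌋ + ⌊4815/119⌋ − ⌊4815/357⌋ = 2590.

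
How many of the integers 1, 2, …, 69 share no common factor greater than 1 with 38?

33

38 = 2·19. Inclusion–exclusion on these primes:
69 − ⌊69/2⌋ − ⌊69/19⌋ + ⌊69/38⌋ = 33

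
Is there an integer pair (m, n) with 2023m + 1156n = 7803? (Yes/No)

gcd(2023, 1156): 2023 = 1·1156 + 867; 1156 = 1·867 + 289; 867 = 3·289 + 0 → 289
289 divides 7803, so a solution exists.

Yes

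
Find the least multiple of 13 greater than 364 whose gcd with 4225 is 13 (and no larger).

377

Multiples of 13 above 364: 13·29, 13·30, … . Need the cofactor coprime to 4225/13 = 325.
Checking s = 29, 30, … the first with gcd(s, 325) = 1 is s = 29, giving 377.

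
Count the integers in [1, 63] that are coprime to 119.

51

Prime factors of 119: 7, 17. Count integers ≤ 63 divisible by none of them.
By inclusion–exclusion: 63 − ⌊63/7⌋ − ⌊63/17⌋ + ⌊63/119⌋ = 51.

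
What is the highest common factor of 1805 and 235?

5

1805 = 5 · 19²
235 = 5 · 47
Common: 5 = 5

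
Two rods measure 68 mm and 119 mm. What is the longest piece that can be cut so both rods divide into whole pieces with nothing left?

17

68 = 2² · 17
119 = 7 · 17
Common: 17 = 17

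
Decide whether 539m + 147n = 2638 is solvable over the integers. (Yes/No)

By Bézout, 539m + 147n = 2638 has integer solutions iff gcd(539, 147) | 2638.
Euclid: 539 = 3·147 + 98; 147 = 1·98 + 49; 98 = 2·49 + 0. gcd = 49; 2638 mod 49 = 41. No.

No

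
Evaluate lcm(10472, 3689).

324632

10472 = 2³ · 7 · 11 · 17; 3689 = 7 · 17 · 31
max exponents: 2³ · 7 · 11 · 17 · 31 = 324632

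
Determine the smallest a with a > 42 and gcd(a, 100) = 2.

46

Multiples of 2 above 42: 2·22, 2·23, … . Need the cofactor coprime to 100/2 = 50.
Checking s = 22, 23, … the first with gcd(s, 50) = 1 is s = 23, giving 46.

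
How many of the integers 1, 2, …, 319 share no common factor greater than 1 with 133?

133 = 7·19. Inclusion–exclusion on these primes:
319 − ⌊319/7⌋ − ⌊319/19⌋ + ⌊319/133⌋ = 260

260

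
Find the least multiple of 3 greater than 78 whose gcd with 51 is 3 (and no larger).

81

gcd(t, 51) = 3 forces 3 | t; write t = 3s. Then gcd(3s, 3·17) = 3·gcd(s, 17), so need gcd(s, 17) = 1.
3s > 78 gives s ≥ 27. The least s ≥ 27 coprime to 17 is 27, so t = 3·27 = 81.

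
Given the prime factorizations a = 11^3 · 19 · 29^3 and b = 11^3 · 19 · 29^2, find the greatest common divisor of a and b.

min exponent per shared prime: 11^3 · 19 · 29^2 = 21268049

21268049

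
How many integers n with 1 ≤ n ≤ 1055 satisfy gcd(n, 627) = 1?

607

Prime factors of 627: 3, 11, 19. Count integers ≤ 1055 divisible by none of them.
By inclusion–exclusion: 1055 − ⌊1055/3⌋ − ⌊1055/11⌋ − ⌊1055/19⌋ + ⌊1055/33⌋ + ⌊1055/57⌋ + ⌊1055/209⌋ − ⌊1055/627⌋ = 607.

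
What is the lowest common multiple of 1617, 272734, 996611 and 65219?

16641410478

lcm(1617, 272734) = 1617·272734/gcd = 441010878/539 = 818202
lcm(818202, 996611) = 818202·996611/gcd = 815429113422/539 = 1512855498
lcm(1512855498, 65219) = 1512855498·65219/gcd = 98666922724062/5929 = 16641410478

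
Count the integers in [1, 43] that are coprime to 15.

23

Prime factors of 15: 3, 5. Count integers ≤ 43 divisible by none of them.
By inclusion–exclusion: 43 − ⌊43/3⌋ − ⌊43/5⌋ + ⌊43/15⌋ = 23.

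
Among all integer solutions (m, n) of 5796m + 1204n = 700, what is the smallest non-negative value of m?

13

gcd(5796, 1204) = 28 (Euclid: 5796 = 4·1204 + 980; 1204 = 1·980 + 224; 980 = 4·224 + 84; 224 = 2·84 + 56; 84 = 1·56 + 28; 56 = 2·28 + 0), and 28 | 700.
Extended Euclid: 5796·(16) + 1204·(-77) = 28. Scale by 25: m₀ = 400.
General solution m = m₀ + 43t; reducing mod 43 gives m = 13 (and n = -62).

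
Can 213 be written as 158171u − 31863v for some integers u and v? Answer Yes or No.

No

By Bézout, 158171u − 31863v = 213 has integer solutions iff gcd(158171, 31863) | 213.
Euclid: 158171 = 4·31863 + 30719; 31863 = 1·30719 + 1144; 30719 = 26·1144 + 975; 1144 = 1·975 + 169; 975 = 5·169 + 130; 169 = 1·130 + 39; 130 = 3·39 + 13; 39 = 3·13 + 0. gcd = 13; 213 mod 13 = 5. No.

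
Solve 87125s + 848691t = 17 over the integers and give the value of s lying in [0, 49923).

48832

Reduce mod 848691: 87125s ≡ 17 (mod 848691). With g = gcd(87125, 848691) = 17 dividing 17, divide through: 5125s ≡ 1 (mod 49923).
Since gcd(5125, 49923) = 1, s ≡ 1·(5125)⁻¹ ≡ 48832 (mod 49923). Smallest non-negative: 48832.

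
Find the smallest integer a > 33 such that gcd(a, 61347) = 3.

61347 = 3·20449. Any a with gcd(a, 61347) = 3 is a multiple of 3, say 3s, with s coprime to 20449.
Need s > 33/3, so s ≥ 12. First s ≥ 12 with gcd(s, 20449) = 1 is s = 12. Thus a = 3·12 = 36.

36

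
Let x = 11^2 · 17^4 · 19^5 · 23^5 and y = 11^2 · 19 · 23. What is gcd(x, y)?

52877

min exponent per shared prime: 11^2 · 19 · 23 = 52877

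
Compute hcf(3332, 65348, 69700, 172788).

gcd(3332, 65348): 65348 = 19·3332 + 2040; 3332 = 1·2040 + 1292; 2040 = 1·1292 + 748; 1292 = 1·748 + 544; 748 = 1·544 + 204; 544 = 2·204 + 136; 204 = 1·136 + 68; 136 = 2·68 + 0 → 68
gcd(68, 69700): 69700 = 1025·68 + 0 → 68
gcd(68, 172788): 172788 = 2541·68 + 0 → 68

68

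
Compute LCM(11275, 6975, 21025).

11275 = 5² · 11 · 41; 6975 = 3² · 5² · 31; 21025 = 5² · 29²
lcm takes max exponent of each prime: 3² · 5² · 11 · 29² · 31 · 41 = 2645554725

2645554725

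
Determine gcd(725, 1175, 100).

25

gcd(725, 1175): 1175 = 1·725 + 450; 725 = 1·450 + 275; 450 = 1·275 + 175; 275 = 1·175 + 100; 175 = 1·100 + 75; 100 = 1·75 + 25; 75 = 3·25 + 0 → 25
gcd(25, 100): 100 = 4·25 + 0 → 25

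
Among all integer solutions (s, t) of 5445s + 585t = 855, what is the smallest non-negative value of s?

gcd(5445, 585) = 45 (Euclid: 5445 = 9·585 + 180; 585 = 3·180 + 45; 180 = 4·45 + 0), and 45 | 855.
Extended Euclid: 5445·(-3) + 585·(28) = 45. Scale by 19: s₀ = -57.
General solution s = s₀ + 13k; reducing mod 13 gives s = 8 (and t = -73).

8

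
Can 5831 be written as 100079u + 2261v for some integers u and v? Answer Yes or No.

gcd(100079, 2261): 100079 = 44·2261 + 595; 2261 = 3·595 + 476; 595 = 1·476 + 119; 476 = 4·119 + 0 → 119
119 divides 5831, so a solution exists.

Yes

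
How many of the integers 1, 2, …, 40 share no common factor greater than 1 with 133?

33

133 = 7·19. Inclusion–exclusion on these primes:
40 − ⌊40/7⌋ − ⌊40/19⌋ + ⌊40/133⌋ = 33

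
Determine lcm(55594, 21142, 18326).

55594 = 2 · 7 · 11 · 19²; 21142 = 2 · 11 · 31²; 18326 = 2 · 7² · 11 · 17
lcm takes max exponent of each prime: 2 · 7² · 11 · 17 · 19² · 31² = 6357674246

6357674246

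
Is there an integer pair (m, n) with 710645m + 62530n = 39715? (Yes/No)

By Bézout, 710645m + 62530n = 39715 has integer solutions iff gcd(710645, 62530) | 39715.
Euclid: 710645 = 11·62530 + 22815; 62530 = 2·22815 + 16900; 22815 = 1·16900 + 5915; 16900 = 2·5915 + 5070; 5915 = 1·5070 + 845; 5070 = 6·845 + 0. gcd = 845; 39715 mod 845 = 0. Yes.

Yes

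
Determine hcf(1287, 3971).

1287 = 3² · 11 · 13
3971 = 11 · 19²
Common: 11 = 11

11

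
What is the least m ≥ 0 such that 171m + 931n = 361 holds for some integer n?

13

Euclid: 931 = 5·171 + 76; 171 = 2·76 + 19; 76 = 4·19 + 0 → gcd = 19; 361 = 19·19.
Back-substitution yields 171·(11) + 931·(-2) = 19, so one solution is m = 11·19 = 209, n = -2·19 = -38.
Solutions in m differ by 931/19 = 49; the one in [0, 49) is 209 mod 49 = 13.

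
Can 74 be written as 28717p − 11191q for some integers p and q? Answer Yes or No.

gcd(28717, 11191): 28717 = 2·11191 + 6335; 11191 = 1·6335 + 4856; 6335 = 1·4856 + 1479; 4856 = 3·1479 + 419; 1479 = 3·419 + 222; 419 = 1·222 + 197; 222 = 1·197 + 25; 197 = 7·25 + 22; 25 = 1·22 + 3; 22 = 7·3 + 1; 3 = 3·1 + 0 → 1
1 divides 74, so a solution exists.

Yes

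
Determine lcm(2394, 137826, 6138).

2394 = 2 · 3² · 7 · 19; 137826 = 2 · 3² · 13 · 19 · 31; 6138 = 2 · 3² · 11 · 31
lcm takes max exponent of each prime: 2 · 3² · 7 · 11 · 13 · 19 · 31 = 10612602

10612602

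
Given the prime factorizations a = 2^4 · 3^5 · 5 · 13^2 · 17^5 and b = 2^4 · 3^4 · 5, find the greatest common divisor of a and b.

6480

min exponent per shared prime: 2^4 · 3^4 · 5 = 6480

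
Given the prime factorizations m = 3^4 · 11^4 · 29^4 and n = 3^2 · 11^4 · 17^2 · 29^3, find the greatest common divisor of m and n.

min exponent per shared prime: 3^2 · 11^4 · 29^3 = 3213714141

3213714141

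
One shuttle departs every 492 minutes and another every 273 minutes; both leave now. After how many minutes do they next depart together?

44772

492 = 2² · 3 · 41; 273 = 3 · 7 · 13
max exponents: 2² · 3 · 7 · 13 · 41 = 44772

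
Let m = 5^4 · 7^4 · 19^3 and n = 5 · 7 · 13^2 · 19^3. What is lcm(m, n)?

1739480981875

max exponent per prime: 5^4 · 7^4 · 13^2 · 19^3 = 1739480981875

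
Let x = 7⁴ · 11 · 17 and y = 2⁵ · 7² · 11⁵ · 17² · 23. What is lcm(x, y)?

max exponent per prime: 2⁵ · 7⁴ · 11⁵ · 17² · 23 = 82249116761504

82249116761504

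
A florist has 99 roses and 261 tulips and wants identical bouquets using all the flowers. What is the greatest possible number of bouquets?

Euclid: 261 = 2·99 + 63; 99 = 1·63 + 36; 63 = 1·36 + 27; 36 = 1·27 + 9; 27 = 3·9 + 0. Last nonzero remainder: 9.

9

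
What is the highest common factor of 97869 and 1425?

57

97869 = 3 · 17 · 19 · 101
1425 = 3 · 5² · 19
Common: 3 · 19 = 57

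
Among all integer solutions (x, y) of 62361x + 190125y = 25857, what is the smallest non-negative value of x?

37

gcd(62361, 190125) = 1521 (Euclid: 190125 = 3·62361 + 3042; 62361 = 20·3042 + 1521; 3042 = 2·1521 + 0), and 1521 | 25857.
Extended Euclid: 62361·(61) + 190125·(-20) = 1521. Scale by 17: x₀ = 1037.
General solution x = x₀ + 125t; reducing mod 125 gives x = 37 (and y = -12).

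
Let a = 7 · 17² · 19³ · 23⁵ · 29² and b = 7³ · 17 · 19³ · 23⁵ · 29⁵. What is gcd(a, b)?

min exponent per shared prime: 7 · 17 · 19³ · 23⁵ · 29² = 4418175266954323

4418175266954323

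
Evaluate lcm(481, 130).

4810

gcd first: 481 = 3·130 + 91; 130 = 1·91 + 39; 91 = 2·39 + 13; 39 = 3·13 + 0 → gcd = 13
lcm = 481·130/gcd = 62530/13 = 4810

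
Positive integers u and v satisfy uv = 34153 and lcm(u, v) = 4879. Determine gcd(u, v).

7

gcd·lcm = product, so gcd = 34153/4879 = 7.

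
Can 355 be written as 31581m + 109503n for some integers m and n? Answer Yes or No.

No

gcd(31581, 109503): 109503 = 3·31581 + 14760; 31581 = 2·14760 + 2061; 14760 = 7·2061 + 333; 2061 = 6·333 + 63; 333 = 5·63 + 18; 63 = 3·18 + 9; 18 = 2·9 + 0 → 9
9 does not divide 355, so a solution does not exist.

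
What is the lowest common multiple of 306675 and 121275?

165297825

306675 = 3² · 5² · 29 · 47; 121275 = 3² · 5² · 7² · 11
max exponents: 3² · 5² · 7² · 11 · 29 · 47 = 165297825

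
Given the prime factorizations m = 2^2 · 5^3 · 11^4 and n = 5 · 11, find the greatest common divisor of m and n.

55

min exponent per shared prime: 5 · 11 = 55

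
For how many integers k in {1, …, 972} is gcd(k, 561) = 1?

561 = 3·11·17. Inclusion–exclusion on these primes:
972 − ⌊972/3⌋ − ⌊972/11⌋ − ⌊972/17⌋ + ⌊972/33⌋ + ⌊972/51⌋ + ⌊972/187⌋ − ⌊972/561⌋ = 555

555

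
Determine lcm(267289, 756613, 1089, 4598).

lcm(267289, 756613) = 267289·756613/gcd = 202234332157/121 = 1671358117
lcm(1671358117, 1089) = 1671358117·1089/gcd = 1820108989413/121 = 15042223053
lcm(15042223053, 4598) = 15042223053·4598/gcd = 69164141597694/121 = 571604476014

571604476014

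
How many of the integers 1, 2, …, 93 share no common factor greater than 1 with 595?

60

Prime factors of 595: 5, 7, 17. Count integers ≤ 93 divisible by none of them.
By inclusion–exclusion: 93 − ⌊93/5⌋ − ⌊93/7⌋ − ⌊93/17⌋ + ⌊93/35⌋ + ⌊93/85⌋ + ⌊93/119⌋ − ⌊93/595⌋ = 60.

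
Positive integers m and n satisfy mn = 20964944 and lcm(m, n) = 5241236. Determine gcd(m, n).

4

From gcd × lcm = mn: gcd = 20964944 / 5241236 = 4.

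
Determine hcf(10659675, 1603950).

Euclid: 10659675 = 6·1603950 + 1035975; 1603950 = 1·1035975 + 567975; 1035975 = 1·567975 + 468000; 567975 = 1·468000 + 99975; 468000 = 4·99975 + 68100; 99975 = 1·68100 + 31875; 68100 = 2·31875 + 4350; 31875 = 7·4350 + 1425; 4350 = 3·1425 + 75; 1425 = 19·75 + 0. Last nonzero remainder: 75.

75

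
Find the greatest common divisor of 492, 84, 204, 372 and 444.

492 = 2² · 3 · 41; 84 = 2² · 3 · 7; 204 = 2² · 3 · 17; 372 = 2² · 3 · 31; 444 = 2² · 3 · 37
gcd takes min exponent of each prime: 2² · 3 = 12

12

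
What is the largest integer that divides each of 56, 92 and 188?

4

gcd(56, 92): 92 = 1·56 + 36; 56 = 1·36 + 20; 36 = 1·20 + 16; 20 = 1·16 + 4; 16 = 4·4 + 0 → 4
gcd(4, 188): 188 = 47·4 + 0 → 4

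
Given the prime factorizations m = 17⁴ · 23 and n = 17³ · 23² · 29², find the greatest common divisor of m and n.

min exponent per shared prime: 17³ · 23 = 112999

112999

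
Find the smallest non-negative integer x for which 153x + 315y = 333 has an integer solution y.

gcd(153, 315) = 9 (Euclid: 315 = 2·153 + 9; 153 = 17·9 + 0), and 9 | 333.
Extended Euclid: 153·(-2) + 315·(1) = 9. Scale by 37: x₀ = -74.
General solution x = x₀ + 35t; reducing mod 35 gives x = 31 (and y = -14).

31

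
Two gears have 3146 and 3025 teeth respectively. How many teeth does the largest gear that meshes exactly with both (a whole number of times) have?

3146 = 2 · 11² · 13
3025 = 5² · 11²
Common: 11² = 121

121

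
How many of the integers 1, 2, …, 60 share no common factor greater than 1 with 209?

52

209 = 11·19. Inclusion–exclusion on these primes:
60 − ⌊60/11⌋ − ⌊60/19⌋ + ⌊60/209⌋ = 52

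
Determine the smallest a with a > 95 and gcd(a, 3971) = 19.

114

gcd(a, 3971) = 19 forces 19 | a; write a = 19s. Then gcd(19s, 19·209) = 19·gcd(s, 209), so need gcd(s, 209) = 1.
19s > 95 gives s ≥ 6. The least s ≥ 6 coprime to 209 is 6, so a = 19·6 = 114.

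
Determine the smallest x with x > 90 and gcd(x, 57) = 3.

Multiples of 3 above 90: 3·31, 3·32, … . Need the cofactor coprime to 57/3 = 19.
Checking s = 31, 32, … the first with gcd(s, 19) = 1 is s = 31, giving 93.

93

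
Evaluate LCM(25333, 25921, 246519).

lcm(25333, 25921) = 25333·25921/gcd = 656656693/49 = 13401157
lcm(13401157, 246519) = 13401157·246519/gcd = 3303639822483/49 = 67421220867

67421220867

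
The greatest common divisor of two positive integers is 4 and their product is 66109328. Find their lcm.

Since gcd(m,n)·lcm(m,n) = mn, lcm = 66109328/4 = 16527332.

16527332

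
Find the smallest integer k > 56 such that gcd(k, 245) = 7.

gcd(k, 245) = 7 forces 7 | k; write k = 7s. Then gcd(7s, 7·35) = 7·gcd(s, 35), so need gcd(s, 35) = 1.
7s > 56 gives s ≥ 9. The least s ≥ 9 coprime to 35 is 9, so k = 7·9 = 63.

63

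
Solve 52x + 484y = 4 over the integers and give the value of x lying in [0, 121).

28

Reduce mod 484: 52x ≡ 4 (mod 484). With g = gcd(52, 484) = 4 dividing 4, divide through: 13x ≡ 1 (mod 121).
Since gcd(13, 121) = 1, x ≡ 1·(13)⁻¹ ≡ 28 (mod 121). Smallest non-negative: 28.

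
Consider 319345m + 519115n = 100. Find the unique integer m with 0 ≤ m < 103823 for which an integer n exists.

90799

Euclid: 519115 = 1·319345 + 199770; 319345 = 1·199770 + 119575; 199770 = 1·119575 + 80195; 119575 = 1·80195 + 39380; 80195 = 2·39380 + 1435; 39380 = 27·1435 + 635; 1435 = 2·635 + 165; 635 = 3·165 + 140; 165 = 1·140 + 25; 140 = 5·25 + 15; 25 = 1·15 + 10; 15 = 1·10 + 5; 10 = 2·5 + 0 → gcd = 5; 100 = 5·20.
Back-substitution yields 319345·(40878) + 519115·(-25147) = 5, so one solution is m = 40878·20 = 817560, n = -25147·20 = -502940.
Solutions in m differ by 519115/5 = 103823; the one in [0, 103823) is 817560 mod 103823 = 90799.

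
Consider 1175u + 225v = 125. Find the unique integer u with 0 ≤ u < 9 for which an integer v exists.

Reduce mod 225: 1175u ≡ 125 (mod 225). With g = gcd(1175, 225) = 25 dividing 125, divide through: 47u ≡ 5 (mod 9).
Since gcd(47, 9) = 1, u ≡ 5·(47)⁻¹ ≡ 7 (mod 9). Smallest non-negative: 7.

7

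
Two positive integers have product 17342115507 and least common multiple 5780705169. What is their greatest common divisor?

From gcd × lcm = ab: gcd = 17342115507 / 5780705169 = 3.

3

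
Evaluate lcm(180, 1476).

7380

180 = 2² · 3² · 5; 1476 = 2² · 3² · 41
max exponents: 2² · 3² · 5 · 41 = 7380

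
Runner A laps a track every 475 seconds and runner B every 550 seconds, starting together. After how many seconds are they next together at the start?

gcd first: 550 = 1·475 + 75; 475 = 6·75 + 25; 75 = 3·25 + 0 → gcd = 25
lcm = 475·550/gcd = 261250/25 = 10450

10450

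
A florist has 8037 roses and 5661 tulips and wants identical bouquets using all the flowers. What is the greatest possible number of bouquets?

8037 = 3² · 19 · 47
5661 = 3² · 17 · 37
Common: 3² = 9

9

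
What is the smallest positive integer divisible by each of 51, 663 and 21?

4641

lcm(51, 663) = 51·663/gcd = 33813/51 = 663
lcm(663, 21) = 663·21/gcd = 13923/3 = 4641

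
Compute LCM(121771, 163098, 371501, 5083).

84744579114

121771 = 13 · 17 · 19 · 29; 163098 = 2 · 3² · 13 · 17 · 41; 371501 = 13 · 17 · 41²; 5083 = 13 · 17 · 23
lcm takes max exponent of each prime: 2 · 3² · 13 · 17 · 19 · 23 · 29 · 41² = 84744579114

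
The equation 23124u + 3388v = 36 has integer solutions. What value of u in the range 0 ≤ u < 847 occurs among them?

Euclid: 23124 = 6·3388 + 2796; 3388 = 1·2796 + 592; 2796 = 4·592 + 428; 592 = 1·428 + 164; 428 = 2·164 + 100; 164 = 1·100 + 64; 100 = 1·64 + 36; 64 = 1·36 + 28; 36 = 1·28 + 8; 28 = 3·8 + 4; 8 = 2·4 + 0 → gcd = 4; 36 = 4·9.
Back-substitution yields 23124·(-372) + 3388·(2539) = 4, so one solution is u = -372·9 = -3348, v = 2539·9 = 22851.
Solutions in u differ by 3388/4 = 847; the one in [0, 847) is -3348 mod 847 = 40.

40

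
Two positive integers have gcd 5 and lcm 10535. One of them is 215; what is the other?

245

Using uv = gcd(u,v)·lcm(u,v) = 5·10535 = 52675, we get v = 52675/215 = 245.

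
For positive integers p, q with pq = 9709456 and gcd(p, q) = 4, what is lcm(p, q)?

gcd·lcm = product, so lcm = 9709456/4 = 2427364.

2427364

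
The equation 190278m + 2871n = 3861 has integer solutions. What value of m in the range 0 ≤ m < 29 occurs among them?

23

Euclid: 190278 = 66·2871 + 792; 2871 = 3·792 + 495; 792 = 1·495 + 297; 495 = 1·297 + 198; 297 = 1·198 + 99; 198 = 2·99 + 0 → gcd = 99; 3861 = 99·39.
Back-substitution yields 190278·(11) + 2871·(-729) = 99, so one solution is m = 11·39 = 429, n = -729·39 = -28431.
Solutions in m differ by 2871/99 = 29; the one in [0, 29) is 429 mod 29 = 23.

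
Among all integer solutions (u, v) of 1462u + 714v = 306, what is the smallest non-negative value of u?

Reduce mod 714: 1462u ≡ 306 (mod 714). With g = gcd(1462, 714) = 34 dividing 306, divide through: 43u ≡ 9 (mod 21).
Since gcd(43, 21) = 1, u ≡ 9·(43)⁻¹ ≡ 9 (mod 21). Smallest non-negative: 9.

9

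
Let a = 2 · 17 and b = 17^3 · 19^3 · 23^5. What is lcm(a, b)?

433787209835162

max exponent per prime: 2 · 17^3 · 19^3 · 23^5 = 433787209835162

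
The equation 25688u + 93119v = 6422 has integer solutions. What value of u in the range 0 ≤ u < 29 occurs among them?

gcd(25688, 93119) = 3211 (Euclid: 93119 = 3·25688 + 16055; 25688 = 1·16055 + 9633; 16055 = 1·9633 + 6422; 9633 = 1·6422 + 3211; 6422 = 2·3211 + 0), and 3211 | 6422.
Extended Euclid: 25688·(11) + 93119·(-3) = 3211. Scale by 2: u₀ = 22.
General solution u = u₀ + 29t; reducing mod 29 gives u = 22 (and v = -6).

22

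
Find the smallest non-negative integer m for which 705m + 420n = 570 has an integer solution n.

2

Euclid: 705 = 1·420 + 285; 420 = 1·285 + 135; 285 = 2·135 + 15; 135 = 9·15 + 0 → gcd = 15; 570 = 15·38.
Back-substitution yields 705·(3) + 420·(-5) = 15, so one solution is m = 3·38 = 114, n = -5·38 = -190.
Solutions in m differ by 420/15 = 28; the one in [0, 28) is 114 mod 28 = 2.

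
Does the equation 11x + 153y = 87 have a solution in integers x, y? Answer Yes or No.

gcd(11, 153): 153 = 13·11 + 10; 11 = 1·10 + 1; 10 = 10·1 + 0 → 1
1 divides 87, so a solution exists.

Yes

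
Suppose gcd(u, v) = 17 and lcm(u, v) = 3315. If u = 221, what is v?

255

u·v = gcd·lcm = 17·3315 = 56355, so v = 56355/221 = 255.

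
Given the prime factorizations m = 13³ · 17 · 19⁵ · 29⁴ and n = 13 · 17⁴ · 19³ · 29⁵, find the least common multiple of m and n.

max exponent per prime: 13³ · 17⁴ · 19⁵ · 29⁵ = 9319309532888500922387

9319309532888500922387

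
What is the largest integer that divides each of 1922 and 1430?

1922 = 2 · 31²
1430 = 2 · 5 · 11 · 13
Common: 2 = 2

2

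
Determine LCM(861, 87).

gcd first: 861 = 9·87 + 78; 87 = 1·78 + 9; 78 = 8·9 + 6; 9 = 1·6 + 3; 6 = 2·3 + 0 → gcd = 3
lcm = 861·87/gcd = 74907/3 = 24969

24969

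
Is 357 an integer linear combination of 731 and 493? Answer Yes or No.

By Bézout, 731p + 493q = 357 has integer solutions iff gcd(731, 493) | 357.
Euclid: 731 = 1·493 + 238; 493 = 2·238 + 17; 238 = 14·17 + 0. gcd = 17; 357 mod 17 = 0. Yes.

Yes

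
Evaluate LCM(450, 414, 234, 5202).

450 = 2 · 3² · 5²; 414 = 2 · 3² · 23; 234 = 2 · 3² · 13; 5202 = 2 · 3² · 17²
lcm takes max exponent of each prime: 2 · 3² · 5² · 13 · 17² · 23 = 38884950

38884950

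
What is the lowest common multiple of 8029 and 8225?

9434075

8029 = 7 · 31 · 37; 8225 = 5² · 7 · 47
max exponents: 5² · 7 · 31 · 37 · 47 = 9434075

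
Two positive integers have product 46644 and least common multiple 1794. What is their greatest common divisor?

26

From gcd × lcm = mn: gcd = 46644 / 1794 = 26.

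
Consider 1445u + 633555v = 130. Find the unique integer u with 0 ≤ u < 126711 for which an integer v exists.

4823

Reduce mod 633555: 1445u ≡ 130 (mod 633555). With g = gcd(1445, 633555) = 5 dividing 130, divide through: 289u ≡ 26 (mod 126711).
Since gcd(289, 126711) = 1, u ≡ 26·(289)⁻¹ ≡ 4823 (mod 126711). Smallest non-negative: 4823.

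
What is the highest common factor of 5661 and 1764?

9

5661 = 3² · 17 · 37
1764 = 2² · 3² · 7²
Common: 3² = 9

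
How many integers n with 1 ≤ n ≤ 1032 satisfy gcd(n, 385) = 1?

644

Prime factors of 385: 5, 7, 11. Count integers ≤ 1032 divisible by none of them.
By inclusion–exclusion: 1032 − ⌊1032/5⌋ − ⌊1032/7⌋ − ⌊1032/11⌋ + ⌊1032/35⌋ + ⌊1032/55⌋ + ⌊1032/77⌋ − ⌊1032/385⌋ = 644.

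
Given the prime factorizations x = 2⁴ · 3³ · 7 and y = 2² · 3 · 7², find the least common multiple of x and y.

max exponent per prime: 2⁴ · 3³ · 7² = 21168

21168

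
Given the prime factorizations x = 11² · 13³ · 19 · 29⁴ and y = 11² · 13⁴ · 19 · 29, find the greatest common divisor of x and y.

min exponent per shared prime: 11² · 13³ · 19 · 29 = 146476187

146476187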